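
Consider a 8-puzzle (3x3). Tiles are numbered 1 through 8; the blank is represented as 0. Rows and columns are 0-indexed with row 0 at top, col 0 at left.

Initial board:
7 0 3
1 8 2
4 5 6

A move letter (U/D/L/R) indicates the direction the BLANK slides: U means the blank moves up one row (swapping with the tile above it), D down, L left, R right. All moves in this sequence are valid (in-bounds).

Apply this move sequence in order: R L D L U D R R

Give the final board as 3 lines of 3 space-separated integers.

After move 1 (R):
7 3 0
1 8 2
4 5 6

After move 2 (L):
7 0 3
1 8 2
4 5 6

After move 3 (D):
7 8 3
1 0 2
4 5 6

After move 4 (L):
7 8 3
0 1 2
4 5 6

After move 5 (U):
0 8 3
7 1 2
4 5 6

After move 6 (D):
7 8 3
0 1 2
4 5 6

After move 7 (R):
7 8 3
1 0 2
4 5 6

After move 8 (R):
7 8 3
1 2 0
4 5 6

Answer: 7 8 3
1 2 0
4 5 6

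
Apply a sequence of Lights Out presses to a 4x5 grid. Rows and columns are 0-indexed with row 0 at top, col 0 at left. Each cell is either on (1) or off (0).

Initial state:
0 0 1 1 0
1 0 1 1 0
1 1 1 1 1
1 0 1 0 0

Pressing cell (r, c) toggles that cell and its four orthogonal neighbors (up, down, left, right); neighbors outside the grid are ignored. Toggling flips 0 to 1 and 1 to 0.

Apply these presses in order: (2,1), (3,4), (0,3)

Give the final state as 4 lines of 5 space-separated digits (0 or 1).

After press 1 at (2,1):
0 0 1 1 0
1 1 1 1 0
0 0 0 1 1
1 1 1 0 0

After press 2 at (3,4):
0 0 1 1 0
1 1 1 1 0
0 0 0 1 0
1 1 1 1 1

After press 3 at (0,3):
0 0 0 0 1
1 1 1 0 0
0 0 0 1 0
1 1 1 1 1

Answer: 0 0 0 0 1
1 1 1 0 0
0 0 0 1 0
1 1 1 1 1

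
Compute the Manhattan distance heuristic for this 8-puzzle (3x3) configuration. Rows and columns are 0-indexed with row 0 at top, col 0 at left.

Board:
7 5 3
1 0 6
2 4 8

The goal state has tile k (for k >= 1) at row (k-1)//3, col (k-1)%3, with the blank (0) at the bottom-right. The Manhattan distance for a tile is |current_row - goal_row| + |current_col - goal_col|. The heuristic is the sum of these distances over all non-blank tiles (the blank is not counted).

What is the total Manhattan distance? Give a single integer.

Answer: 10

Derivation:
Tile 7: (0,0)->(2,0) = 2
Tile 5: (0,1)->(1,1) = 1
Tile 3: (0,2)->(0,2) = 0
Tile 1: (1,0)->(0,0) = 1
Tile 6: (1,2)->(1,2) = 0
Tile 2: (2,0)->(0,1) = 3
Tile 4: (2,1)->(1,0) = 2
Tile 8: (2,2)->(2,1) = 1
Sum: 2 + 1 + 0 + 1 + 0 + 3 + 2 + 1 = 10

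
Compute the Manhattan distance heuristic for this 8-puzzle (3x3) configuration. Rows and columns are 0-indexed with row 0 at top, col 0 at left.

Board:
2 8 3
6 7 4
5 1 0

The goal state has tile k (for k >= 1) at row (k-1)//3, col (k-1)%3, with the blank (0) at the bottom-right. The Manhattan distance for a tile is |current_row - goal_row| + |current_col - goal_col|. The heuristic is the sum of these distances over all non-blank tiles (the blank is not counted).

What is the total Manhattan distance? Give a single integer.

Answer: 14

Derivation:
Tile 2: (0,0)->(0,1) = 1
Tile 8: (0,1)->(2,1) = 2
Tile 3: (0,2)->(0,2) = 0
Tile 6: (1,0)->(1,2) = 2
Tile 7: (1,1)->(2,0) = 2
Tile 4: (1,2)->(1,0) = 2
Tile 5: (2,0)->(1,1) = 2
Tile 1: (2,1)->(0,0) = 3
Sum: 1 + 2 + 0 + 2 + 2 + 2 + 2 + 3 = 14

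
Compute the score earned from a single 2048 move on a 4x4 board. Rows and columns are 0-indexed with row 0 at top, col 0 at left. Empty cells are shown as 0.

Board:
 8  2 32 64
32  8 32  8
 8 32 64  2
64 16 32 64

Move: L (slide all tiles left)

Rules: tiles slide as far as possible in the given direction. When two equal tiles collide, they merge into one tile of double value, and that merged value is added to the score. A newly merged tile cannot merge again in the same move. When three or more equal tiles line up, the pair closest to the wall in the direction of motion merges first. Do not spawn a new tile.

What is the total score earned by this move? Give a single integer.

Slide left:
row 0: [8, 2, 32, 64] -> [8, 2, 32, 64]  score +0 (running 0)
row 1: [32, 8, 32, 8] -> [32, 8, 32, 8]  score +0 (running 0)
row 2: [8, 32, 64, 2] -> [8, 32, 64, 2]  score +0 (running 0)
row 3: [64, 16, 32, 64] -> [64, 16, 32, 64]  score +0 (running 0)
Board after move:
 8  2 32 64
32  8 32  8
 8 32 64  2
64 16 32 64

Answer: 0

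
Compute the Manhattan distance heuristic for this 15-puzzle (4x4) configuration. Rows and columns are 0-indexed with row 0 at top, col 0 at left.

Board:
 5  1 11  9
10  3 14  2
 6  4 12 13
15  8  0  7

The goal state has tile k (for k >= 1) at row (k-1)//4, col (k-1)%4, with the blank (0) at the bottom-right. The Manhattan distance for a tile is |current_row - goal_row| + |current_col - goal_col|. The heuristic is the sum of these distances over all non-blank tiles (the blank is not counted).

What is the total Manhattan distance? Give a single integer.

Answer: 39

Derivation:
Tile 5: (0,0)->(1,0) = 1
Tile 1: (0,1)->(0,0) = 1
Tile 11: (0,2)->(2,2) = 2
Tile 9: (0,3)->(2,0) = 5
Tile 10: (1,0)->(2,1) = 2
Tile 3: (1,1)->(0,2) = 2
Tile 14: (1,2)->(3,1) = 3
Tile 2: (1,3)->(0,1) = 3
Tile 6: (2,0)->(1,1) = 2
Tile 4: (2,1)->(0,3) = 4
Tile 12: (2,2)->(2,3) = 1
Tile 13: (2,3)->(3,0) = 4
Tile 15: (3,0)->(3,2) = 2
Tile 8: (3,1)->(1,3) = 4
Tile 7: (3,3)->(1,2) = 3
Sum: 1 + 1 + 2 + 5 + 2 + 2 + 3 + 3 + 2 + 4 + 1 + 4 + 2 + 4 + 3 = 39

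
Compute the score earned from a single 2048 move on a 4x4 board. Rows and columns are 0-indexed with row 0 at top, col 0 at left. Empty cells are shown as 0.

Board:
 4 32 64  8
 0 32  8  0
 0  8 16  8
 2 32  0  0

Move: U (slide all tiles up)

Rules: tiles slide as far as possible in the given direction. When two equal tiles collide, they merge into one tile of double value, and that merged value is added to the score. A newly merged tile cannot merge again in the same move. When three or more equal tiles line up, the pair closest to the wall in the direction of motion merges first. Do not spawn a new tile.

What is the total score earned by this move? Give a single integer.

Slide up:
col 0: [4, 0, 0, 2] -> [4, 2, 0, 0]  score +0 (running 0)
col 1: [32, 32, 8, 32] -> [64, 8, 32, 0]  score +64 (running 64)
col 2: [64, 8, 16, 0] -> [64, 8, 16, 0]  score +0 (running 64)
col 3: [8, 0, 8, 0] -> [16, 0, 0, 0]  score +16 (running 80)
Board after move:
 4 64 64 16
 2  8  8  0
 0 32 16  0
 0  0  0  0

Answer: 80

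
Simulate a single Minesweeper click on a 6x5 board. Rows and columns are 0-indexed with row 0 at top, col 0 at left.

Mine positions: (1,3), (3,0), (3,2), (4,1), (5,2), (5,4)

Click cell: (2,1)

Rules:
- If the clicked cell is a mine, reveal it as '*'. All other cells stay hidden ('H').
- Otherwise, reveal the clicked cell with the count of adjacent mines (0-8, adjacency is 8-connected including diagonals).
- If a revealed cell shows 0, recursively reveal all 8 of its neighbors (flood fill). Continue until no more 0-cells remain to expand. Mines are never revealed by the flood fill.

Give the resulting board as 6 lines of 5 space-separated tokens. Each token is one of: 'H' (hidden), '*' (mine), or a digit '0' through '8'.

H H H H H
H H H H H
H 2 H H H
H H H H H
H H H H H
H H H H H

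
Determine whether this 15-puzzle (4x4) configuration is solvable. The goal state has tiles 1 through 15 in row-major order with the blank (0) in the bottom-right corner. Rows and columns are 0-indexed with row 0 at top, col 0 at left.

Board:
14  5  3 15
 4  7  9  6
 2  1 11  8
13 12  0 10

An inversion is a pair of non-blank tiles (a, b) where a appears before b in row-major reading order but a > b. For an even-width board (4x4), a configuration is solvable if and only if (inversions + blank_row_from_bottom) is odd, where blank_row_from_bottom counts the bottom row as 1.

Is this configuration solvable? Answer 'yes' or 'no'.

Inversions: 47
Blank is in row 3 (0-indexed from top), which is row 1 counting from the bottom (bottom = 1).
47 + 1 = 48, which is even, so the puzzle is not solvable.

Answer: no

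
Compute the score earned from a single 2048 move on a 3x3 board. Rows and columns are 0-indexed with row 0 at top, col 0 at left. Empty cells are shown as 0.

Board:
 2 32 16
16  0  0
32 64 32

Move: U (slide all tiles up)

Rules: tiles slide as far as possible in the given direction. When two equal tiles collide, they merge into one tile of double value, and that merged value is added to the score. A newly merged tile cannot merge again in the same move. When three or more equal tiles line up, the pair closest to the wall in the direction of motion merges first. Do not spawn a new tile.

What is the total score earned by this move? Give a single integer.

Answer: 0

Derivation:
Slide up:
col 0: [2, 16, 32] -> [2, 16, 32]  score +0 (running 0)
col 1: [32, 0, 64] -> [32, 64, 0]  score +0 (running 0)
col 2: [16, 0, 32] -> [16, 32, 0]  score +0 (running 0)
Board after move:
 2 32 16
16 64 32
32  0  0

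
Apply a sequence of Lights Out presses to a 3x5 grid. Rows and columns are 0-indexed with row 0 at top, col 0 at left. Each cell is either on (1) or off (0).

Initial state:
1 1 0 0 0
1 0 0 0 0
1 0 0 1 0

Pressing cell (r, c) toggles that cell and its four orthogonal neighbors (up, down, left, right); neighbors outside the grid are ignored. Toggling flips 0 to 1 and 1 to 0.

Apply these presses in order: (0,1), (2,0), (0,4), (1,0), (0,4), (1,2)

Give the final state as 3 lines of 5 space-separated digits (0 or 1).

Answer: 1 0 0 0 0
1 1 1 1 0
1 1 1 1 0

Derivation:
After press 1 at (0,1):
0 0 1 0 0
1 1 0 0 0
1 0 0 1 0

After press 2 at (2,0):
0 0 1 0 0
0 1 0 0 0
0 1 0 1 0

After press 3 at (0,4):
0 0 1 1 1
0 1 0 0 1
0 1 0 1 0

After press 4 at (1,0):
1 0 1 1 1
1 0 0 0 1
1 1 0 1 0

After press 5 at (0,4):
1 0 1 0 0
1 0 0 0 0
1 1 0 1 0

After press 6 at (1,2):
1 0 0 0 0
1 1 1 1 0
1 1 1 1 0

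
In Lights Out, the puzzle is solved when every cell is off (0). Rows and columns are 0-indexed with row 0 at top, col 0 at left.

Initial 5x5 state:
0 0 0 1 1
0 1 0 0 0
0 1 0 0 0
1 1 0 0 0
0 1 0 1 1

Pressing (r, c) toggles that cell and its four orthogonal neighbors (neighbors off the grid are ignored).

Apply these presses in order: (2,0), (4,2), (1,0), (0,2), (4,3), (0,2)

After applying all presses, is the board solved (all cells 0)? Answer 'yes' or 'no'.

After press 1 at (2,0):
0 0 0 1 1
1 1 0 0 0
1 0 0 0 0
0 1 0 0 0
0 1 0 1 1

After press 2 at (4,2):
0 0 0 1 1
1 1 0 0 0
1 0 0 0 0
0 1 1 0 0
0 0 1 0 1

After press 3 at (1,0):
1 0 0 1 1
0 0 0 0 0
0 0 0 0 0
0 1 1 0 0
0 0 1 0 1

After press 4 at (0,2):
1 1 1 0 1
0 0 1 0 0
0 0 0 0 0
0 1 1 0 0
0 0 1 0 1

After press 5 at (4,3):
1 1 1 0 1
0 0 1 0 0
0 0 0 0 0
0 1 1 1 0
0 0 0 1 0

After press 6 at (0,2):
1 0 0 1 1
0 0 0 0 0
0 0 0 0 0
0 1 1 1 0
0 0 0 1 0

Lights still on: 7

Answer: no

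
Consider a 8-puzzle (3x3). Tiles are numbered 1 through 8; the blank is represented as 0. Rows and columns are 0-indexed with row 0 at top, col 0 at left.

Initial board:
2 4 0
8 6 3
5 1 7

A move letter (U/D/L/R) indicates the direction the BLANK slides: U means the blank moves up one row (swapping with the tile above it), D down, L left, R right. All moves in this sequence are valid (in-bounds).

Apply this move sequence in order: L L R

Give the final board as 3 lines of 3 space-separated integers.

After move 1 (L):
2 0 4
8 6 3
5 1 7

After move 2 (L):
0 2 4
8 6 3
5 1 7

After move 3 (R):
2 0 4
8 6 3
5 1 7

Answer: 2 0 4
8 6 3
5 1 7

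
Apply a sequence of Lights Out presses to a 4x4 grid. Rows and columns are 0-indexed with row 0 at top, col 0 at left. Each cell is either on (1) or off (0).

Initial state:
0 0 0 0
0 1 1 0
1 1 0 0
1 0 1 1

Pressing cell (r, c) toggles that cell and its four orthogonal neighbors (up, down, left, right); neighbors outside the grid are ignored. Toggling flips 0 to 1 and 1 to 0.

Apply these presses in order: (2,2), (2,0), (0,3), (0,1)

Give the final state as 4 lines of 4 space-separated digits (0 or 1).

After press 1 at (2,2):
0 0 0 0
0 1 0 0
1 0 1 1
1 0 0 1

After press 2 at (2,0):
0 0 0 0
1 1 0 0
0 1 1 1
0 0 0 1

After press 3 at (0,3):
0 0 1 1
1 1 0 1
0 1 1 1
0 0 0 1

After press 4 at (0,1):
1 1 0 1
1 0 0 1
0 1 1 1
0 0 0 1

Answer: 1 1 0 1
1 0 0 1
0 1 1 1
0 0 0 1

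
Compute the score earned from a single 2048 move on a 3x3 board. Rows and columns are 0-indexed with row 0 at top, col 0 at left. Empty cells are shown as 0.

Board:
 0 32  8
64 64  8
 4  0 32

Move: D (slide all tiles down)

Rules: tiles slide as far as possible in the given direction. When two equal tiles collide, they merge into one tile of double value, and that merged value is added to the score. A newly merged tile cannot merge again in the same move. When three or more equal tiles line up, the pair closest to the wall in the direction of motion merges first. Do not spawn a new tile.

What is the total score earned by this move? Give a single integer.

Slide down:
col 0: [0, 64, 4] -> [0, 64, 4]  score +0 (running 0)
col 1: [32, 64, 0] -> [0, 32, 64]  score +0 (running 0)
col 2: [8, 8, 32] -> [0, 16, 32]  score +16 (running 16)
Board after move:
 0  0  0
64 32 16
 4 64 32

Answer: 16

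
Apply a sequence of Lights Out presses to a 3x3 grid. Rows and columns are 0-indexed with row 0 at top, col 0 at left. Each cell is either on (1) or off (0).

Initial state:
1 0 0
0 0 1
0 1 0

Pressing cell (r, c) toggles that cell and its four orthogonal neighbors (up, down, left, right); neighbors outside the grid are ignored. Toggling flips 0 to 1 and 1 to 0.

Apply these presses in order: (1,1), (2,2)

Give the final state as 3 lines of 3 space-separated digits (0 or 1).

After press 1 at (1,1):
1 1 0
1 1 0
0 0 0

After press 2 at (2,2):
1 1 0
1 1 1
0 1 1

Answer: 1 1 0
1 1 1
0 1 1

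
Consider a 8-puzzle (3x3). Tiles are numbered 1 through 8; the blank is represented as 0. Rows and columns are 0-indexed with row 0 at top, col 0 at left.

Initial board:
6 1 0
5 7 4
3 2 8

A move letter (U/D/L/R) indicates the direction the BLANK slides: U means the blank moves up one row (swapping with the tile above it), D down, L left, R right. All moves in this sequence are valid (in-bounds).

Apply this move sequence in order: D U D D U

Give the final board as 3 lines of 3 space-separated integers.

Answer: 6 1 4
5 7 0
3 2 8

Derivation:
After move 1 (D):
6 1 4
5 7 0
3 2 8

After move 2 (U):
6 1 0
5 7 4
3 2 8

After move 3 (D):
6 1 4
5 7 0
3 2 8

After move 4 (D):
6 1 4
5 7 8
3 2 0

After move 5 (U):
6 1 4
5 7 0
3 2 8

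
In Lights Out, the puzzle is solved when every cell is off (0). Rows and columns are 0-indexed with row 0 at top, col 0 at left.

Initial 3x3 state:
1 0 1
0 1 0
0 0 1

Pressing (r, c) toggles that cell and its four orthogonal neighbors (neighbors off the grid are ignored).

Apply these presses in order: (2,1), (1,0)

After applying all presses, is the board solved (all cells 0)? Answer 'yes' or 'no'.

Answer: no

Derivation:
After press 1 at (2,1):
1 0 1
0 0 0
1 1 0

After press 2 at (1,0):
0 0 1
1 1 0
0 1 0

Lights still on: 4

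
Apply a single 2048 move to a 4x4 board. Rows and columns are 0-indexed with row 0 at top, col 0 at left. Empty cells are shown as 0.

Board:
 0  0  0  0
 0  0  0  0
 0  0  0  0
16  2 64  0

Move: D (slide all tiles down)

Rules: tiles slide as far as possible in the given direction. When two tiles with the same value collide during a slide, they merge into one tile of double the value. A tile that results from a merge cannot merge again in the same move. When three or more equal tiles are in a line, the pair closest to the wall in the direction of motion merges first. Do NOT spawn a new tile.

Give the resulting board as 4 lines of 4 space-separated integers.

Slide down:
col 0: [0, 0, 0, 16] -> [0, 0, 0, 16]
col 1: [0, 0, 0, 2] -> [0, 0, 0, 2]
col 2: [0, 0, 0, 64] -> [0, 0, 0, 64]
col 3: [0, 0, 0, 0] -> [0, 0, 0, 0]

Answer:  0  0  0  0
 0  0  0  0
 0  0  0  0
16  2 64  0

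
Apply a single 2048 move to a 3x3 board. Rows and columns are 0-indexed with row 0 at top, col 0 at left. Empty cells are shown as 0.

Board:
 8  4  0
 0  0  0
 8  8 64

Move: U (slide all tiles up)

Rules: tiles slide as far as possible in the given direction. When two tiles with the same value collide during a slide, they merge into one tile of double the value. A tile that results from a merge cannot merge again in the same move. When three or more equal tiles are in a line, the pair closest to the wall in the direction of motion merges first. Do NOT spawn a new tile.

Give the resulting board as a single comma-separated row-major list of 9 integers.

Slide up:
col 0: [8, 0, 8] -> [16, 0, 0]
col 1: [4, 0, 8] -> [4, 8, 0]
col 2: [0, 0, 64] -> [64, 0, 0]

Answer: 16, 4, 64, 0, 8, 0, 0, 0, 0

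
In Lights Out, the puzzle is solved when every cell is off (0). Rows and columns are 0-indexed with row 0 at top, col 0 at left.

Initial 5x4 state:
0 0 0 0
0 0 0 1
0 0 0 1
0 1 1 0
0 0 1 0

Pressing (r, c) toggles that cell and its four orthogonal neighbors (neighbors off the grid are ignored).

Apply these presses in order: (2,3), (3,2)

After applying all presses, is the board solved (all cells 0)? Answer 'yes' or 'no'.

Answer: yes

Derivation:
After press 1 at (2,3):
0 0 0 0
0 0 0 0
0 0 1 0
0 1 1 1
0 0 1 0

After press 2 at (3,2):
0 0 0 0
0 0 0 0
0 0 0 0
0 0 0 0
0 0 0 0

Lights still on: 0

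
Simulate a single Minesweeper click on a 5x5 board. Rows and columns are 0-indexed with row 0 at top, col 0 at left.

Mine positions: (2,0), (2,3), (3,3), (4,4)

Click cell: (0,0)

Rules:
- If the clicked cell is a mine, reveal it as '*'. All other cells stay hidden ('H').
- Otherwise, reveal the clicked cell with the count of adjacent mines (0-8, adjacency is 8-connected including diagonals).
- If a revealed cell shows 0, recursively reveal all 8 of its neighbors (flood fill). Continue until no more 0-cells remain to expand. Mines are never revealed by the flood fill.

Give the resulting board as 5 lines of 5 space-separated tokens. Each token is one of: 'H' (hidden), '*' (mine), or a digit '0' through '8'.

0 0 0 0 0
1 1 1 1 1
H H H H H
H H H H H
H H H H H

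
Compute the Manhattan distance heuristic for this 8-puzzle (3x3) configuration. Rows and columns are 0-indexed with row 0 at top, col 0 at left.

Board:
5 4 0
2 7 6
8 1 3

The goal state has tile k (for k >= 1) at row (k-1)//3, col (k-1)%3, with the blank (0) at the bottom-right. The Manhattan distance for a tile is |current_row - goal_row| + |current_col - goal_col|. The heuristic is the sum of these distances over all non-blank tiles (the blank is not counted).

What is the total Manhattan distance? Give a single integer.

Tile 5: (0,0)->(1,1) = 2
Tile 4: (0,1)->(1,0) = 2
Tile 2: (1,0)->(0,1) = 2
Tile 7: (1,1)->(2,0) = 2
Tile 6: (1,2)->(1,2) = 0
Tile 8: (2,0)->(2,1) = 1
Tile 1: (2,1)->(0,0) = 3
Tile 3: (2,2)->(0,2) = 2
Sum: 2 + 2 + 2 + 2 + 0 + 1 + 3 + 2 = 14

Answer: 14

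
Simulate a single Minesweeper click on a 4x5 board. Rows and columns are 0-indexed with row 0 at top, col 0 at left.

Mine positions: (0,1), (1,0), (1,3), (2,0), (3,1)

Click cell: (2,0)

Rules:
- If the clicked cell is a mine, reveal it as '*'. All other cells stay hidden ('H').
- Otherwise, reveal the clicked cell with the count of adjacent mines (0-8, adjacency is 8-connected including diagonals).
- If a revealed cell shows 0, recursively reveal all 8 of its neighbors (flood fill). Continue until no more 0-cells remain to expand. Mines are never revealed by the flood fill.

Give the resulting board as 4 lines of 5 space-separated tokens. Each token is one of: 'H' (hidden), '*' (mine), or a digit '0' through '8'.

H H H H H
H H H H H
* H H H H
H H H H H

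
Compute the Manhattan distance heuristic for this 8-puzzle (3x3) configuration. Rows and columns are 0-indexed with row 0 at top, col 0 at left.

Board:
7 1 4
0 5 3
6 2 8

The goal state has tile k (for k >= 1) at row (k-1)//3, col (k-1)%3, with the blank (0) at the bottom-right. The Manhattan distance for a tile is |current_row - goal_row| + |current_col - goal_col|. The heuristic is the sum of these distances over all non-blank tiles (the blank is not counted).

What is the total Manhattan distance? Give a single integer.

Tile 7: at (0,0), goal (2,0), distance |0-2|+|0-0| = 2
Tile 1: at (0,1), goal (0,0), distance |0-0|+|1-0| = 1
Tile 4: at (0,2), goal (1,0), distance |0-1|+|2-0| = 3
Tile 5: at (1,1), goal (1,1), distance |1-1|+|1-1| = 0
Tile 3: at (1,2), goal (0,2), distance |1-0|+|2-2| = 1
Tile 6: at (2,0), goal (1,2), distance |2-1|+|0-2| = 3
Tile 2: at (2,1), goal (0,1), distance |2-0|+|1-1| = 2
Tile 8: at (2,2), goal (2,1), distance |2-2|+|2-1| = 1
Sum: 2 + 1 + 3 + 0 + 1 + 3 + 2 + 1 = 13

Answer: 13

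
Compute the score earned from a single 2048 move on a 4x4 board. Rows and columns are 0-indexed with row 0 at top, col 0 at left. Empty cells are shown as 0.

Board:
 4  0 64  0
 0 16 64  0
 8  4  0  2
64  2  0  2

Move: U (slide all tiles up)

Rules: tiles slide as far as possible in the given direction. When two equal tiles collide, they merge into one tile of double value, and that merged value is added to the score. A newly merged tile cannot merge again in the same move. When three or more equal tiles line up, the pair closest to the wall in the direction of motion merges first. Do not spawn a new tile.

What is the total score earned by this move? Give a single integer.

Slide up:
col 0: [4, 0, 8, 64] -> [4, 8, 64, 0]  score +0 (running 0)
col 1: [0, 16, 4, 2] -> [16, 4, 2, 0]  score +0 (running 0)
col 2: [64, 64, 0, 0] -> [128, 0, 0, 0]  score +128 (running 128)
col 3: [0, 0, 2, 2] -> [4, 0, 0, 0]  score +4 (running 132)
Board after move:
  4  16 128   4
  8   4   0   0
 64   2   0   0
  0   0   0   0

Answer: 132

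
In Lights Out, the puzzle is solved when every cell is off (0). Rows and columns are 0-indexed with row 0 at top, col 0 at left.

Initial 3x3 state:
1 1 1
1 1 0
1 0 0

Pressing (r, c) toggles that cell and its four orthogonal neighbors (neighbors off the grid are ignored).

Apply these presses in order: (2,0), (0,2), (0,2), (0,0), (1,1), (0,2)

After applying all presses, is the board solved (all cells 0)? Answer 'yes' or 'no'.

After press 1 at (2,0):
1 1 1
0 1 0
0 1 0

After press 2 at (0,2):
1 0 0
0 1 1
0 1 0

After press 3 at (0,2):
1 1 1
0 1 0
0 1 0

After press 4 at (0,0):
0 0 1
1 1 0
0 1 0

After press 5 at (1,1):
0 1 1
0 0 1
0 0 0

After press 6 at (0,2):
0 0 0
0 0 0
0 0 0

Lights still on: 0

Answer: yes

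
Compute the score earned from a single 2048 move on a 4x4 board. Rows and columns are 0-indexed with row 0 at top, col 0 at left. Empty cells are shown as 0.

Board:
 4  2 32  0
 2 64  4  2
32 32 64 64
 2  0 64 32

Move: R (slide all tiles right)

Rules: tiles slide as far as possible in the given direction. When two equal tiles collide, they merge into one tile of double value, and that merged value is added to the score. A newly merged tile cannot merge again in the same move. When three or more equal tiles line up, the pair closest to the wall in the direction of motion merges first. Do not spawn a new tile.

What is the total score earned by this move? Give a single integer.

Answer: 192

Derivation:
Slide right:
row 0: [4, 2, 32, 0] -> [0, 4, 2, 32]  score +0 (running 0)
row 1: [2, 64, 4, 2] -> [2, 64, 4, 2]  score +0 (running 0)
row 2: [32, 32, 64, 64] -> [0, 0, 64, 128]  score +192 (running 192)
row 3: [2, 0, 64, 32] -> [0, 2, 64, 32]  score +0 (running 192)
Board after move:
  0   4   2  32
  2  64   4   2
  0   0  64 128
  0   2  64  32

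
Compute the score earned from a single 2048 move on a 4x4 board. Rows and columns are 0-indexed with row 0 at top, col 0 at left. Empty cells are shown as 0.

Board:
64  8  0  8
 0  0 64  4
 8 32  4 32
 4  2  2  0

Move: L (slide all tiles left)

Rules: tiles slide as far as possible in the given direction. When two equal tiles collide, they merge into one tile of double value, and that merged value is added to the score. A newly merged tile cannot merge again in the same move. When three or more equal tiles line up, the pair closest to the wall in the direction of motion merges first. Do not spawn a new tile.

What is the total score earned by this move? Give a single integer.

Answer: 20

Derivation:
Slide left:
row 0: [64, 8, 0, 8] -> [64, 16, 0, 0]  score +16 (running 16)
row 1: [0, 0, 64, 4] -> [64, 4, 0, 0]  score +0 (running 16)
row 2: [8, 32, 4, 32] -> [8, 32, 4, 32]  score +0 (running 16)
row 3: [4, 2, 2, 0] -> [4, 4, 0, 0]  score +4 (running 20)
Board after move:
64 16  0  0
64  4  0  0
 8 32  4 32
 4  4  0  0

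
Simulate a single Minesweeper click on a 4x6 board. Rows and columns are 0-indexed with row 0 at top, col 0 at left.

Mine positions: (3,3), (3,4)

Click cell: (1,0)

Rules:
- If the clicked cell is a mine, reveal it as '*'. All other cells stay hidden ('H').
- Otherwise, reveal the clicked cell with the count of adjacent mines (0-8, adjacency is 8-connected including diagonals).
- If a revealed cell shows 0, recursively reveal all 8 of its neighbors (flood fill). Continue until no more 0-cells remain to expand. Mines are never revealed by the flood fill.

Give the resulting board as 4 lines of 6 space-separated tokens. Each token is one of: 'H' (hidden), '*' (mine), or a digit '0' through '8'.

0 0 0 0 0 0
0 0 0 0 0 0
0 0 1 2 2 1
0 0 1 H H H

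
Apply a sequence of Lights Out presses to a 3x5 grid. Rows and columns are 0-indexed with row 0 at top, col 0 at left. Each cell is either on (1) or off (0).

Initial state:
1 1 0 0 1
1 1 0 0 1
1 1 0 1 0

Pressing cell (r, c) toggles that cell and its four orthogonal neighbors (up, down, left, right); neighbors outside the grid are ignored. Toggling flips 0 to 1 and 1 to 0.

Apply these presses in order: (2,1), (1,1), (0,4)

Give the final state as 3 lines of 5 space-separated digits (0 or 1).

Answer: 1 0 0 1 0
0 1 1 0 0
0 1 1 1 0

Derivation:
After press 1 at (2,1):
1 1 0 0 1
1 0 0 0 1
0 0 1 1 0

After press 2 at (1,1):
1 0 0 0 1
0 1 1 0 1
0 1 1 1 0

After press 3 at (0,4):
1 0 0 1 0
0 1 1 0 0
0 1 1 1 0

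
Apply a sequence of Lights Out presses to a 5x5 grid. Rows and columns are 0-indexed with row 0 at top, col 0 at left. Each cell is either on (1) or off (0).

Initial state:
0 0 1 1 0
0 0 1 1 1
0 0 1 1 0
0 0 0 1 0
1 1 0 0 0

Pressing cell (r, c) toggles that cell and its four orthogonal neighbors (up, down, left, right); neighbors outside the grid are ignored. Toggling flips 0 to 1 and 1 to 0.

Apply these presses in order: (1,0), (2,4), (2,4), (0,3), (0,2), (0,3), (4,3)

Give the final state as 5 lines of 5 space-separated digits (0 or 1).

Answer: 1 1 0 0 0
1 1 0 1 1
1 0 1 1 0
0 0 0 0 0
1 1 1 1 1

Derivation:
After press 1 at (1,0):
1 0 1 1 0
1 1 1 1 1
1 0 1 1 0
0 0 0 1 0
1 1 0 0 0

After press 2 at (2,4):
1 0 1 1 0
1 1 1 1 0
1 0 1 0 1
0 0 0 1 1
1 1 0 0 0

After press 3 at (2,4):
1 0 1 1 0
1 1 1 1 1
1 0 1 1 0
0 0 0 1 0
1 1 0 0 0

After press 4 at (0,3):
1 0 0 0 1
1 1 1 0 1
1 0 1 1 0
0 0 0 1 0
1 1 0 0 0

After press 5 at (0,2):
1 1 1 1 1
1 1 0 0 1
1 0 1 1 0
0 0 0 1 0
1 1 0 0 0

After press 6 at (0,3):
1 1 0 0 0
1 1 0 1 1
1 0 1 1 0
0 0 0 1 0
1 1 0 0 0

After press 7 at (4,3):
1 1 0 0 0
1 1 0 1 1
1 0 1 1 0
0 0 0 0 0
1 1 1 1 1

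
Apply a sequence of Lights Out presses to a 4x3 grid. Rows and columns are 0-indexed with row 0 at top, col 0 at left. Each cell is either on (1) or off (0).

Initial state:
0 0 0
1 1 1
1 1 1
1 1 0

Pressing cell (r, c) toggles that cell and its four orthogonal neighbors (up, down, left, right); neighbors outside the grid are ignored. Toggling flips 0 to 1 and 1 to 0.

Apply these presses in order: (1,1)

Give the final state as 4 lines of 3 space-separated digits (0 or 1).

Answer: 0 1 0
0 0 0
1 0 1
1 1 0

Derivation:
After press 1 at (1,1):
0 1 0
0 0 0
1 0 1
1 1 0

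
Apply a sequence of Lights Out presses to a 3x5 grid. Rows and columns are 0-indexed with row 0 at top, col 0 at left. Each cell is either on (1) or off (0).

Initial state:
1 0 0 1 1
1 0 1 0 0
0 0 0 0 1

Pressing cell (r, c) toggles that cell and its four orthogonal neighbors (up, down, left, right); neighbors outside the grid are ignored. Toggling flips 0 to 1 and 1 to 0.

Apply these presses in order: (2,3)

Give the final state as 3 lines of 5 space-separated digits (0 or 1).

After press 1 at (2,3):
1 0 0 1 1
1 0 1 1 0
0 0 1 1 0

Answer: 1 0 0 1 1
1 0 1 1 0
0 0 1 1 0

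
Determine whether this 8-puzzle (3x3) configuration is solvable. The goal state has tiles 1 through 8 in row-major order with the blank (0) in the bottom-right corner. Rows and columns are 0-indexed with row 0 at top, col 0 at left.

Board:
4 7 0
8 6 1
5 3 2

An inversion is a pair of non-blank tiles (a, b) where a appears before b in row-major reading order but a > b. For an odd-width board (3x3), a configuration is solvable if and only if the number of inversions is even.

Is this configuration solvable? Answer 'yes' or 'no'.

Inversions (pairs i<j in row-major order where tile[i] > tile[j] > 0): 20
20 is even, so the puzzle is solvable.

Answer: yes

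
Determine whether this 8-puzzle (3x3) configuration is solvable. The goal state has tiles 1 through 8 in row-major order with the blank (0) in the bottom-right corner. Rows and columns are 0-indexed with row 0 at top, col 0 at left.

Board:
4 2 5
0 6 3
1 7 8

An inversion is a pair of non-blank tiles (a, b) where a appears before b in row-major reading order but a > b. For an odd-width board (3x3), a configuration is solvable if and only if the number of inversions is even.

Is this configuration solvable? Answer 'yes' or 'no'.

Answer: no

Derivation:
Inversions (pairs i<j in row-major order where tile[i] > tile[j] > 0): 9
9 is odd, so the puzzle is not solvable.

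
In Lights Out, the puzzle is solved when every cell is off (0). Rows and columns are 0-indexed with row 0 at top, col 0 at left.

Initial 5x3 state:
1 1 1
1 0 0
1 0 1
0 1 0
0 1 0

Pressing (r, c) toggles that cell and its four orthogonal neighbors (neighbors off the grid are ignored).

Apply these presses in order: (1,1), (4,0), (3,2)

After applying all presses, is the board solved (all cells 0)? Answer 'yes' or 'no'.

Answer: no

Derivation:
After press 1 at (1,1):
1 0 1
0 1 1
1 1 1
0 1 0
0 1 0

After press 2 at (4,0):
1 0 1
0 1 1
1 1 1
1 1 0
1 0 0

After press 3 at (3,2):
1 0 1
0 1 1
1 1 0
1 0 1
1 0 1

Lights still on: 10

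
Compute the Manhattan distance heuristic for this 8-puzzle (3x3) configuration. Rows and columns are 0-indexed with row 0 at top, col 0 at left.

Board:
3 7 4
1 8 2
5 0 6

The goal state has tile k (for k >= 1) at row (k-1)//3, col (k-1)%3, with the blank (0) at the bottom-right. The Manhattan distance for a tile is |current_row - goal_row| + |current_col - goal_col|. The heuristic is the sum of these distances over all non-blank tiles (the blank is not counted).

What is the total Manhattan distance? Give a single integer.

Answer: 15

Derivation:
Tile 3: (0,0)->(0,2) = 2
Tile 7: (0,1)->(2,0) = 3
Tile 4: (0,2)->(1,0) = 3
Tile 1: (1,0)->(0,0) = 1
Tile 8: (1,1)->(2,1) = 1
Tile 2: (1,2)->(0,1) = 2
Tile 5: (2,0)->(1,1) = 2
Tile 6: (2,2)->(1,2) = 1
Sum: 2 + 3 + 3 + 1 + 1 + 2 + 2 + 1 = 15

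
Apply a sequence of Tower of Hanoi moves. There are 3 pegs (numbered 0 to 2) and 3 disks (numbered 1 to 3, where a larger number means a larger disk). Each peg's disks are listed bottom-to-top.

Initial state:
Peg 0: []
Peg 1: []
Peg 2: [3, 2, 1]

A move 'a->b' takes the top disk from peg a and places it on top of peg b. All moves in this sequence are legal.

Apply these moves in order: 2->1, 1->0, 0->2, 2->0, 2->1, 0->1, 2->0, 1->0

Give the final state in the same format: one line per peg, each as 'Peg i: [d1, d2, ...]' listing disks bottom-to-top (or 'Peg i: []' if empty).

After move 1 (2->1):
Peg 0: []
Peg 1: [1]
Peg 2: [3, 2]

After move 2 (1->0):
Peg 0: [1]
Peg 1: []
Peg 2: [3, 2]

After move 3 (0->2):
Peg 0: []
Peg 1: []
Peg 2: [3, 2, 1]

After move 4 (2->0):
Peg 0: [1]
Peg 1: []
Peg 2: [3, 2]

After move 5 (2->1):
Peg 0: [1]
Peg 1: [2]
Peg 2: [3]

After move 6 (0->1):
Peg 0: []
Peg 1: [2, 1]
Peg 2: [3]

After move 7 (2->0):
Peg 0: [3]
Peg 1: [2, 1]
Peg 2: []

After move 8 (1->0):
Peg 0: [3, 1]
Peg 1: [2]
Peg 2: []

Answer: Peg 0: [3, 1]
Peg 1: [2]
Peg 2: []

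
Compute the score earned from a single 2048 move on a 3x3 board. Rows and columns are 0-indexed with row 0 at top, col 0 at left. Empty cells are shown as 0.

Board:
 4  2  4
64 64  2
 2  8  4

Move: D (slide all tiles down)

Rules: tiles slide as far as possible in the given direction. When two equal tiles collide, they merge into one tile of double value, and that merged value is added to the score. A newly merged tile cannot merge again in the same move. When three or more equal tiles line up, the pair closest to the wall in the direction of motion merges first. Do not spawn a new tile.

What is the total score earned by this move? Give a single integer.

Answer: 0

Derivation:
Slide down:
col 0: [4, 64, 2] -> [4, 64, 2]  score +0 (running 0)
col 1: [2, 64, 8] -> [2, 64, 8]  score +0 (running 0)
col 2: [4, 2, 4] -> [4, 2, 4]  score +0 (running 0)
Board after move:
 4  2  4
64 64  2
 2  8  4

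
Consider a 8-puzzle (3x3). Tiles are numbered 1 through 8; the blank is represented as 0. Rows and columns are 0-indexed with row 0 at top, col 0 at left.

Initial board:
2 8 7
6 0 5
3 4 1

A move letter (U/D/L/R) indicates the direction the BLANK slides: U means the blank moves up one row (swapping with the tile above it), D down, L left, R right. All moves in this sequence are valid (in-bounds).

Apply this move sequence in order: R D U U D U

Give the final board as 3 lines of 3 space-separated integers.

Answer: 2 8 0
6 5 7
3 4 1

Derivation:
After move 1 (R):
2 8 7
6 5 0
3 4 1

After move 2 (D):
2 8 7
6 5 1
3 4 0

After move 3 (U):
2 8 7
6 5 0
3 4 1

After move 4 (U):
2 8 0
6 5 7
3 4 1

After move 5 (D):
2 8 7
6 5 0
3 4 1

After move 6 (U):
2 8 0
6 5 7
3 4 1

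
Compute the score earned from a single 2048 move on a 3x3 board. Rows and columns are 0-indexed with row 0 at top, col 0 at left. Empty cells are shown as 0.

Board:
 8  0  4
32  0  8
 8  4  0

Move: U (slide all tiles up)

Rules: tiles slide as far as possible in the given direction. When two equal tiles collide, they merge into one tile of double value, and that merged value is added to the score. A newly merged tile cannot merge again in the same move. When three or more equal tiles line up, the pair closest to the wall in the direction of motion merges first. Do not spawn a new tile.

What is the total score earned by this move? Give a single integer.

Answer: 0

Derivation:
Slide up:
col 0: [8, 32, 8] -> [8, 32, 8]  score +0 (running 0)
col 1: [0, 0, 4] -> [4, 0, 0]  score +0 (running 0)
col 2: [4, 8, 0] -> [4, 8, 0]  score +0 (running 0)
Board after move:
 8  4  4
32  0  8
 8  0  0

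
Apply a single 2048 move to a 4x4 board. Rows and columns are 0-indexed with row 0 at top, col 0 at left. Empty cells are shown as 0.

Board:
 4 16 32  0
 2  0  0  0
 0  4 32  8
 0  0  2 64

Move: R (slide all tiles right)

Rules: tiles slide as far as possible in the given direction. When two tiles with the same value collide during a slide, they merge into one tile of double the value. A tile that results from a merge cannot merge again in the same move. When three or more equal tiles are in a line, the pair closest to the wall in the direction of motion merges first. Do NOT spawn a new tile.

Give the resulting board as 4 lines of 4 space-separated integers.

Answer:  0  4 16 32
 0  0  0  2
 0  4 32  8
 0  0  2 64

Derivation:
Slide right:
row 0: [4, 16, 32, 0] -> [0, 4, 16, 32]
row 1: [2, 0, 0, 0] -> [0, 0, 0, 2]
row 2: [0, 4, 32, 8] -> [0, 4, 32, 8]
row 3: [0, 0, 2, 64] -> [0, 0, 2, 64]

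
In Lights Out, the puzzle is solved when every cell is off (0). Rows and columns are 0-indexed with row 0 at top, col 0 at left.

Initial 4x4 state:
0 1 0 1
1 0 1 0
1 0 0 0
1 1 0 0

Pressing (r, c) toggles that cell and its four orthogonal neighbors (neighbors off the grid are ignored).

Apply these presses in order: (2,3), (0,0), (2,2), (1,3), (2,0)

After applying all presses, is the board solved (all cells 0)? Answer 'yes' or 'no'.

After press 1 at (2,3):
0 1 0 1
1 0 1 1
1 0 1 1
1 1 0 1

After press 2 at (0,0):
1 0 0 1
0 0 1 1
1 0 1 1
1 1 0 1

After press 3 at (2,2):
1 0 0 1
0 0 0 1
1 1 0 0
1 1 1 1

After press 4 at (1,3):
1 0 0 0
0 0 1 0
1 1 0 1
1 1 1 1

After press 5 at (2,0):
1 0 0 0
1 0 1 0
0 0 0 1
0 1 1 1

Lights still on: 7

Answer: no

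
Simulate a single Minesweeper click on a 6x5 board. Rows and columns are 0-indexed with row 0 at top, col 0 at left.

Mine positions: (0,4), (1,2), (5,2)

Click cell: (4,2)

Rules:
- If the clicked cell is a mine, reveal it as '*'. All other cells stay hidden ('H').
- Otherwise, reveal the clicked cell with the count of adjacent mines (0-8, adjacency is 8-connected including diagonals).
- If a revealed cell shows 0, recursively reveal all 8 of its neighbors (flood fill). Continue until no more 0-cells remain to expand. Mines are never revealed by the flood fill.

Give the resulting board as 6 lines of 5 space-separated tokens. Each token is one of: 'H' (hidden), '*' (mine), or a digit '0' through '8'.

H H H H H
H H H H H
H H H H H
H H H H H
H H 1 H H
H H H H H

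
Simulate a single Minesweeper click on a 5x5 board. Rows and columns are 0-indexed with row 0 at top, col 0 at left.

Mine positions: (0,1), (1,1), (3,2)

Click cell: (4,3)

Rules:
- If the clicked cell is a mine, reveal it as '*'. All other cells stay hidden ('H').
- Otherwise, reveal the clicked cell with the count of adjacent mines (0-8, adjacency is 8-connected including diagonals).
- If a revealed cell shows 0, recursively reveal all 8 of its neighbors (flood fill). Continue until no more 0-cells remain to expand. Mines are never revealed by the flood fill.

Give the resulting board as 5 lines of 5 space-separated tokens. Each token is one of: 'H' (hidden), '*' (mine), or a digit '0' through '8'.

H H H H H
H H H H H
H H H H H
H H H H H
H H H 1 H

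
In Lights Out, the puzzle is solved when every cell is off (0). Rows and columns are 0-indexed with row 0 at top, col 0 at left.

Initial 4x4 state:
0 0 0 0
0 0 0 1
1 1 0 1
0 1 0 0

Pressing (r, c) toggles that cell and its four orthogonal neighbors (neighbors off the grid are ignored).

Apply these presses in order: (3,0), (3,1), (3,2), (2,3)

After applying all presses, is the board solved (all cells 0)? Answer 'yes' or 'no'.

After press 1 at (3,0):
0 0 0 0
0 0 0 1
0 1 0 1
1 0 0 0

After press 2 at (3,1):
0 0 0 0
0 0 0 1
0 0 0 1
0 1 1 0

After press 3 at (3,2):
0 0 0 0
0 0 0 1
0 0 1 1
0 0 0 1

After press 4 at (2,3):
0 0 0 0
0 0 0 0
0 0 0 0
0 0 0 0

Lights still on: 0

Answer: yes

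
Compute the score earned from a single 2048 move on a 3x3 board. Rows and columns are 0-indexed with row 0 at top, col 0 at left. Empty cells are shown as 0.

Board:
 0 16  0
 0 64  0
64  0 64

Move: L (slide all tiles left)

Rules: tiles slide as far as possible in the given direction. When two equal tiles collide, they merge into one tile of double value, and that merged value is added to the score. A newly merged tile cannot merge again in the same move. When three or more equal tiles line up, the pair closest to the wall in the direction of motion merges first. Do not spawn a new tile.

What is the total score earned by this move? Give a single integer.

Answer: 128

Derivation:
Slide left:
row 0: [0, 16, 0] -> [16, 0, 0]  score +0 (running 0)
row 1: [0, 64, 0] -> [64, 0, 0]  score +0 (running 0)
row 2: [64, 0, 64] -> [128, 0, 0]  score +128 (running 128)
Board after move:
 16   0   0
 64   0   0
128   0   0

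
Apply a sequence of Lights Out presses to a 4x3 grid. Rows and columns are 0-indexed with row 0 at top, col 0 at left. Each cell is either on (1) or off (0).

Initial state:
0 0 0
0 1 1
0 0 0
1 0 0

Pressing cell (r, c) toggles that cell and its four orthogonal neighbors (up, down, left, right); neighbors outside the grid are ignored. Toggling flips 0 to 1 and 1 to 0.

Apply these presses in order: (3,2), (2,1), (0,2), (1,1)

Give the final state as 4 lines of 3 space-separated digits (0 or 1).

Answer: 0 0 1
1 1 1
1 0 0
1 0 1

Derivation:
After press 1 at (3,2):
0 0 0
0 1 1
0 0 1
1 1 1

After press 2 at (2,1):
0 0 0
0 0 1
1 1 0
1 0 1

After press 3 at (0,2):
0 1 1
0 0 0
1 1 0
1 0 1

After press 4 at (1,1):
0 0 1
1 1 1
1 0 0
1 0 1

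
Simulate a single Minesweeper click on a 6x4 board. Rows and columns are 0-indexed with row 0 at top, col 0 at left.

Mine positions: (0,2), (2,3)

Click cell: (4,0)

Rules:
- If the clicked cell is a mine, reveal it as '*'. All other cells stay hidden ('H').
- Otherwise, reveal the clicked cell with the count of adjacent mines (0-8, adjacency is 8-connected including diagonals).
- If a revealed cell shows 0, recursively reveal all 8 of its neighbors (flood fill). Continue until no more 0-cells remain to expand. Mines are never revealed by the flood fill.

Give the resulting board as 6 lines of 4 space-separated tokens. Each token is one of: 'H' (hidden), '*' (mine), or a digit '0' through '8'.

0 1 H H
0 1 2 H
0 0 1 H
0 0 1 1
0 0 0 0
0 0 0 0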